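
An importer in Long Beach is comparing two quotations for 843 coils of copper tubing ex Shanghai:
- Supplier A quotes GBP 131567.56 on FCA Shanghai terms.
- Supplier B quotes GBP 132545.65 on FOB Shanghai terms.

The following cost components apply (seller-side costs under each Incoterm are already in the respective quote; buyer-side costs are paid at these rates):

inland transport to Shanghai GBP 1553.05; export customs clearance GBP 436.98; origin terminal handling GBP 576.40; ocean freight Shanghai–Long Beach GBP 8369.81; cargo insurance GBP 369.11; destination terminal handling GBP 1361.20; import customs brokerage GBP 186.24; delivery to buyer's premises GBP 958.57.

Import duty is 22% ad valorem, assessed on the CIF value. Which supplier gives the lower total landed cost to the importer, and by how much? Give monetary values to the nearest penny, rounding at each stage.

Supplier A (FCA):
CIF value = FCA price + origin terminal + freight + insurance = 131567.56 + 576.40 + 8369.81 + 369.11 = 140882.88
Import duty = 140882.88 × 22% = 30994.23
Buyer bears (A): 576.40 + 8369.81 + 369.11 + 1361.20 + 186.24 + 958.57 = 11821.33
Landed cost (A) = invoice 131567.56 + 11821.33 + duty 30994.23 = 174383.12
Supplier B (FOB):
CIF value = FOB price + freight + insurance = 132545.65 + 8369.81 + 369.11 = 141284.57
Import duty = 141284.57 × 22% = 31082.61
Buyer bears (B): 8369.81 + 369.11 + 1361.20 + 186.24 + 958.57 = 11244.93
Landed cost (B) = invoice 132545.65 + 11244.93 + duty 31082.61 = 174873.19
Difference = |174383.12 − 174873.19| = 490.07

Supplier A is cheaper by GBP 490.07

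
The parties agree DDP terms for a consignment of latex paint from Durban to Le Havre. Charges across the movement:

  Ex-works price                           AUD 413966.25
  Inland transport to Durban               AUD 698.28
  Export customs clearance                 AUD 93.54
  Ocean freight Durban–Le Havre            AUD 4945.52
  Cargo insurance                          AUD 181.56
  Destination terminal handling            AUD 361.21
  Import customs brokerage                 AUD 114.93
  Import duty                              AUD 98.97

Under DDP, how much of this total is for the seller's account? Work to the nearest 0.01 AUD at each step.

Seller's account: AUD 420460.26

DDP: the seller bears all costs including import duty.
Seller's account: goods 413966.25 + inland to port 698.28 + export clearance 93.54 + freight 4945.52 + insurance 181.56 + destination terminal 361.21 + brokerage 114.93 + duty 98.97 = 420460.26
Buyer's account: 0.00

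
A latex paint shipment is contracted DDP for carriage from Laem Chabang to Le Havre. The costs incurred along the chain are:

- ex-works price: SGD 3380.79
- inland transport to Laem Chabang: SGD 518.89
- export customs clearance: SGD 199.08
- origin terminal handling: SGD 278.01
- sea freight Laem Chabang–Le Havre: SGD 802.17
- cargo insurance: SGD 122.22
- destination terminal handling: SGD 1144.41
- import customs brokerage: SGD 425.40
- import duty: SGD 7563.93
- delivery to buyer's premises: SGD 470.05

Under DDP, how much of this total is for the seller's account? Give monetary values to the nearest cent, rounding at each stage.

Seller's account: SGD 14904.95

DDP: the seller bears all costs including import duty.
Seller's account: goods 3380.79 + inland to port 518.89 + export clearance 199.08 + origin terminal 278.01 + freight 802.17 + insurance 122.22 + destination terminal 1144.41 + brokerage 425.40 + duty 7563.93 + delivery 470.05 = 14904.95
Buyer's account: 0.00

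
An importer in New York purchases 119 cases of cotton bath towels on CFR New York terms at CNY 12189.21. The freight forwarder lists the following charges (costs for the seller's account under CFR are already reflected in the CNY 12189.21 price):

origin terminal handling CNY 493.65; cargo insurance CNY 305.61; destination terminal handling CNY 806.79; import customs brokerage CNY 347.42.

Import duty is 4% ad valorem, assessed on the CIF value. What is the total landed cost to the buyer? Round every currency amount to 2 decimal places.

CFR: the seller pays costs through ocean freight to the destination port, but not insurance.
Already in the invoice (seller's account under CFR): origin terminal — exclude.
CIF value = CFR price + insurance = 12189.21 + 305.61 = 12494.82
Import duty = 12494.82 × 4% = 499.79
Buyer bears: insurance 305.61 + destination terminal 806.79 + brokerage 347.42 + duty 499.79 = 1959.61
Landed cost = invoice 12189.21 + 1959.61 = 14148.82

Total landed cost: CNY 14148.82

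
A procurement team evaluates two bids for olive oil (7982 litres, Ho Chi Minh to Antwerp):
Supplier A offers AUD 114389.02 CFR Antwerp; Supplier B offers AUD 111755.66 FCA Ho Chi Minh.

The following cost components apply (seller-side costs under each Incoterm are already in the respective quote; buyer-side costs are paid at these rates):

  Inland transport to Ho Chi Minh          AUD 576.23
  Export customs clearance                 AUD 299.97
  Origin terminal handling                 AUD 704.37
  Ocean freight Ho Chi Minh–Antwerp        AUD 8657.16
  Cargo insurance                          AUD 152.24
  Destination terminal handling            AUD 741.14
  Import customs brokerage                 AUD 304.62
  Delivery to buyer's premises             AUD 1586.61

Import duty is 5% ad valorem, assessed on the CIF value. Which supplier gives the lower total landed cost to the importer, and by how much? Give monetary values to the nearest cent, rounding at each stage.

Supplier A is cheaper by AUD 7064.58

Supplier A (CFR):
CIF value = CFR price + insurance = 114389.02 + 152.24 = 114541.26
Import duty = 114541.26 × 5% = 5727.06
Buyer bears (A): 152.24 + 741.14 + 304.62 + 1586.61 = 2784.61
Landed cost (A) = invoice 114389.02 + 2784.61 + duty 5727.06 = 122900.69
Supplier B (FCA):
CIF value = FCA price + origin terminal + freight + insurance = 111755.66 + 704.37 + 8657.16 + 152.24 = 121269.43
Import duty = 121269.43 × 5% = 6063.47
Buyer bears (B): 704.37 + 8657.16 + 152.24 + 741.14 + 304.62 + 1586.61 = 12146.14
Landed cost (B) = invoice 111755.66 + 12146.14 + duty 6063.47 = 129965.27
Difference = |122900.69 − 129965.27| = 7064.58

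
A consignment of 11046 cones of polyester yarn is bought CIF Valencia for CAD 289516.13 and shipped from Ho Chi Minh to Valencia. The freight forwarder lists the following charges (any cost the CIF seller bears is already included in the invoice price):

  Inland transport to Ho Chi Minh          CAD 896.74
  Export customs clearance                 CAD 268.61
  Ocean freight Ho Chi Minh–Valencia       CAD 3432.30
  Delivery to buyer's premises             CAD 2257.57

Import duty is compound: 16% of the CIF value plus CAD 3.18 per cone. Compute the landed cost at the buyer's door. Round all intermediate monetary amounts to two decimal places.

CIF: the seller pays costs through ocean freight and marine insurance to the destination port.
Already in the invoice (seller's account under CIF): inland to port, export clearance, freight — exclude.
The CIF price already equals the CIF value: 289516.13
Ad valorem component: 289516.13 × 16% = 46322.58
Specific component: 11046 × 3.18 = 35126.28
Import duty = 46322.58 + 35126.28 = 81448.86
Buyer bears: delivery 2257.57 + duty 81448.86 = 83706.43
Landed cost = invoice 289516.13 + 83706.43 = 373222.56

Total landed cost: CAD 373222.56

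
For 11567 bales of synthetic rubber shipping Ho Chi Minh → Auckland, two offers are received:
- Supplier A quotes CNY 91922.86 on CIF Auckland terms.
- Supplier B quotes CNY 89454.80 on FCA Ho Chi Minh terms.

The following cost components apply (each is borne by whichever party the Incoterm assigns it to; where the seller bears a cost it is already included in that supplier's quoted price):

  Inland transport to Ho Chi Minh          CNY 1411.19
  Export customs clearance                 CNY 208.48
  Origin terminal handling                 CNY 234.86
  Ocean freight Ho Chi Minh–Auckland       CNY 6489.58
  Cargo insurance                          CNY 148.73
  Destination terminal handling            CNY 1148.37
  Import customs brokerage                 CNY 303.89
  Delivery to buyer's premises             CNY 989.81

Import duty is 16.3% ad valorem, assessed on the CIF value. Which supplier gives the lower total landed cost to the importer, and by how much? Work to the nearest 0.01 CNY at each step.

Supplier A (CIF):
The CIF price already equals the CIF value: 91922.86
Import duty = 91922.86 × 16.3% = 14983.43
Buyer bears (A): 1148.37 + 303.89 + 989.81 = 2442.07
Landed cost (A) = invoice 91922.86 + 2442.07 + duty 14983.43 = 109348.36
Supplier B (FCA):
CIF value = FCA price + origin terminal + freight + insurance = 89454.80 + 234.86 + 6489.58 + 148.73 = 96327.97
Import duty = 96327.97 × 16.3% = 15701.46
Buyer bears (B): 234.86 + 6489.58 + 148.73 + 1148.37 + 303.89 + 989.81 = 9315.24
Landed cost (B) = invoice 89454.80 + 9315.24 + duty 15701.46 = 114471.50
Difference = |109348.36 − 114471.50| = 5123.14

Supplier A is cheaper by CNY 5123.14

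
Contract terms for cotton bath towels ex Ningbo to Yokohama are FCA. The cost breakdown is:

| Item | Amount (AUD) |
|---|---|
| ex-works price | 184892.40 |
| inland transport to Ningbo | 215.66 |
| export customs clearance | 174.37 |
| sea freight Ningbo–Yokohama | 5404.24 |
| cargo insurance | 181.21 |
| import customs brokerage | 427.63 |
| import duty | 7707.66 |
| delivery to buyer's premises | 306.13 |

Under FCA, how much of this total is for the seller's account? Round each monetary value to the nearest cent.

Seller's account: AUD 185282.43

FCA: the seller delivers export-cleared goods to the carrier; the buyer bears costs from that point.
Seller's account: goods 184892.40 + inland to port 215.66 + export clearance 174.37 = 185282.43
Buyer's account: freight 5404.24 + insurance 181.21 + brokerage 427.63 + duty 7707.66 + delivery 306.13 = 14026.87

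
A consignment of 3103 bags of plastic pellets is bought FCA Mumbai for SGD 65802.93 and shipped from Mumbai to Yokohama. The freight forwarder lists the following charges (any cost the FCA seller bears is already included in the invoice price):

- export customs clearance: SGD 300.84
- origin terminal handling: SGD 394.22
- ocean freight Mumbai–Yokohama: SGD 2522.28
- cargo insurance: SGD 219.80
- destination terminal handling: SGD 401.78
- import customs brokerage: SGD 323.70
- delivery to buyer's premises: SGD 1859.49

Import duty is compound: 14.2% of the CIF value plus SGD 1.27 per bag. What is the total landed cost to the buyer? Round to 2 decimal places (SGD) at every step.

Total landed cost: SGD 85254.38

FCA: the seller delivers export-cleared goods to the carrier; the buyer bears costs from that point.
Already in the invoice (seller's account under FCA): export clearance — exclude.
CIF value = FCA price + origin terminal + freight + insurance = 65802.93 + 394.22 + 2522.28 + 219.80 = 68939.23
Ad valorem component: 68939.23 × 14.2% = 9789.37
Specific component: 3103 × 1.27 = 3940.81
Import duty = 9789.37 + 3940.81 = 13730.18
Buyer bears: origin terminal 394.22 + freight 2522.28 + insurance 219.80 + destination terminal 401.78 + brokerage 323.70 + delivery 1859.49 + duty 13730.18 = 19451.45
Landed cost = invoice 65802.93 + 19451.45 = 85254.38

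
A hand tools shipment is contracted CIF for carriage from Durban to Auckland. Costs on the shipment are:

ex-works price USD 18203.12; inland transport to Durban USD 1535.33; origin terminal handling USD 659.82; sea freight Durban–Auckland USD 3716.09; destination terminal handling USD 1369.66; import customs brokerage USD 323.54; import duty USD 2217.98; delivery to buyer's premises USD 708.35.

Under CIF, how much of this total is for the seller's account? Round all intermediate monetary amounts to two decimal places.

CIF: the seller pays costs through ocean freight and marine insurance to the destination port.
Seller's account: goods 18203.12 + inland to port 1535.33 + origin terminal 659.82 + freight 3716.09 = 24114.36
Buyer's account: destination terminal 1369.66 + brokerage 323.54 + duty 2217.98 + delivery 708.35 = 4619.53

Seller's account: USD 24114.36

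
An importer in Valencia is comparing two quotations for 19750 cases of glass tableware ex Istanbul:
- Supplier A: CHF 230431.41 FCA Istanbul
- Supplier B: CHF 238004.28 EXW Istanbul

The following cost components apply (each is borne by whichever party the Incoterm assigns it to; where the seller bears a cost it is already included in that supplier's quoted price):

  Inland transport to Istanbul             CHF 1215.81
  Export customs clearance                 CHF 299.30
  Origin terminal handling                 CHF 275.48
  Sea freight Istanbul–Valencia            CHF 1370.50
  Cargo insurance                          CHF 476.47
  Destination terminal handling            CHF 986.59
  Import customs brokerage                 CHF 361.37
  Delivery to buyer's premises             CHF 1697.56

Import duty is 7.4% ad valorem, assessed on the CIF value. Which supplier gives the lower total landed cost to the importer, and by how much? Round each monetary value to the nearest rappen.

Supplier A (FCA):
CIF value = FCA price + origin terminal + freight + insurance = 230431.41 + 275.48 + 1370.50 + 476.47 = 232553.86
Import duty = 232553.86 × 7.4% = 17208.99
Buyer bears (A): 275.48 + 1370.50 + 476.47 + 986.59 + 361.37 + 1697.56 = 5167.97
Landed cost (A) = invoice 230431.41 + 5167.97 + duty 17208.99 = 252808.37
Supplier B (EXW):
CIF value = EXW price + inland to port + export clearance + origin terminal + freight + insurance = 238004.28 + 1215.81 + 299.30 + 275.48 + 1370.50 + 476.47 = 241641.84
Import duty = 241641.84 × 7.4% = 17881.50
Buyer bears (B): 1215.81 + 299.30 + 275.48 + 1370.50 + 476.47 + 986.59 + 361.37 + 1697.56 = 6683.08
Landed cost (B) = invoice 238004.28 + 6683.08 + duty 17881.50 = 262568.86
Difference = |252808.37 − 262568.86| = 9760.49

Supplier A is cheaper by CHF 9760.49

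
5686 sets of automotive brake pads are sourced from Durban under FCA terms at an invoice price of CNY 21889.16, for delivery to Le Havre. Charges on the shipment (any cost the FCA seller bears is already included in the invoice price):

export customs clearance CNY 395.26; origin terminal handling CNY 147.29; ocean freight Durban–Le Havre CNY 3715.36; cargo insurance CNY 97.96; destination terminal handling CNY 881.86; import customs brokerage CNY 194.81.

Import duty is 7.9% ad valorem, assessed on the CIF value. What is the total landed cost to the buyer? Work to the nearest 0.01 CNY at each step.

Total landed cost: CNY 28968.57

FCA: the seller delivers export-cleared goods to the carrier; the buyer bears costs from that point.
Already in the invoice (seller's account under FCA): export clearance — exclude.
CIF value = FCA price + origin terminal + freight + insurance = 21889.16 + 147.29 + 3715.36 + 97.96 = 25849.77
Import duty = 25849.77 × 7.9% = 2042.13
Buyer bears: origin terminal 147.29 + freight 3715.36 + insurance 97.96 + destination terminal 881.86 + brokerage 194.81 + duty 2042.13 = 7079.41
Landed cost = invoice 21889.16 + 7079.41 = 28968.57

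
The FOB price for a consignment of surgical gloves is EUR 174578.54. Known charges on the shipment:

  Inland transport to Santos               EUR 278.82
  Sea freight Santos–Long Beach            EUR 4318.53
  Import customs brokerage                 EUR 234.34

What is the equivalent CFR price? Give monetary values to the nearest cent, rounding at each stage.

Not relevant to the conversion: inland to port — on the seller under both FOB and CFR; already in the FOB price and stays in the CFR price. brokerage — on the buyer under both terms; not part of either seller's price.
From FOB to CFR, the seller additionally bears: freight.
CFR price = 174578.54 + 4318.53 = 178897.07

CFR price: EUR 178897.07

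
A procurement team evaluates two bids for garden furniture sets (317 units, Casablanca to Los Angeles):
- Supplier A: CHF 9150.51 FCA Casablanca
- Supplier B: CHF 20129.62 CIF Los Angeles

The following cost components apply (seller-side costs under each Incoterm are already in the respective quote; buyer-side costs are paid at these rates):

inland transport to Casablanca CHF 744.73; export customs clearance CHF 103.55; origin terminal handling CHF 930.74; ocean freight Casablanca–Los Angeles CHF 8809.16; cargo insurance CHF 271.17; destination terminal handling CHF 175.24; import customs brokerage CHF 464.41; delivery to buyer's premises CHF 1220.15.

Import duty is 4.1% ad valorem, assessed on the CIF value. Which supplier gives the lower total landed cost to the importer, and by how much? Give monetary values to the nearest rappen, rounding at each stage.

Supplier A is cheaper by CHF 1007.73

Supplier A (FCA):
CIF value = FCA price + origin terminal + freight + insurance = 9150.51 + 930.74 + 8809.16 + 271.17 = 19161.58
Import duty = 19161.58 × 4.1% = 785.62
Buyer bears (A): 930.74 + 8809.16 + 271.17 + 175.24 + 464.41 + 1220.15 = 11870.87
Landed cost (A) = invoice 9150.51 + 11870.87 + duty 785.62 = 21807.00
Supplier B (CIF):
The CIF price already equals the CIF value: 20129.62
Import duty = 20129.62 × 4.1% = 825.31
Buyer bears (B): 175.24 + 464.41 + 1220.15 = 1859.80
Landed cost (B) = invoice 20129.62 + 1859.80 + duty 825.31 = 22814.73
Difference = |21807.00 − 22814.73| = 1007.73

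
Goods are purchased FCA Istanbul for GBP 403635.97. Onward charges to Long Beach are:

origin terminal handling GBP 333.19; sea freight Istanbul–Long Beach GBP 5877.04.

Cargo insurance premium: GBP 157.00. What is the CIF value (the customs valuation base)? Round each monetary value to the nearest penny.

CIF value: GBP 410003.20

CIF = FCA price + pre-shipment costs + freight + insurance
CIF = 403635.97 + 333.19 + 5877.04 + 157.00 = 410003.20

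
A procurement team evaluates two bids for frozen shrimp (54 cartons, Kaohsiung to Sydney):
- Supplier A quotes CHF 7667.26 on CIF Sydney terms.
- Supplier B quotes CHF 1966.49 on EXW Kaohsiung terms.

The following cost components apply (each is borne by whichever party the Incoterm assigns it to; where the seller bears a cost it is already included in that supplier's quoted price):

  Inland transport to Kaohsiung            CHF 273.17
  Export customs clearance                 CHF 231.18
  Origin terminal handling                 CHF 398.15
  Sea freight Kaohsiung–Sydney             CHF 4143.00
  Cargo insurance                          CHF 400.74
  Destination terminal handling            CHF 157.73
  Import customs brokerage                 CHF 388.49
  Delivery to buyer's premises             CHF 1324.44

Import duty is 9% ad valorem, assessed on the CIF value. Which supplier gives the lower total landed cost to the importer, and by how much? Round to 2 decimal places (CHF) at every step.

Supplier A (CIF):
The CIF price already equals the CIF value: 7667.26
Import duty = 7667.26 × 9% = 690.05
Buyer bears (A): 157.73 + 388.49 + 1324.44 = 1870.66
Landed cost (A) = invoice 7667.26 + 1870.66 + duty 690.05 = 10227.97
Supplier B (EXW):
CIF value = EXW price + inland to port + export clearance + origin terminal + freight + insurance = 1966.49 + 273.17 + 231.18 + 398.15 + 4143.00 + 400.74 = 7412.73
Import duty = 7412.73 × 9% = 667.15
Buyer bears (B): 273.17 + 231.18 + 398.15 + 4143.00 + 400.74 + 157.73 + 388.49 + 1324.44 = 7316.90
Landed cost (B) = invoice 1966.49 + 7316.90 + duty 667.15 = 9950.54
Difference = |10227.97 − 9950.54| = 277.43

Supplier B is cheaper by CHF 277.43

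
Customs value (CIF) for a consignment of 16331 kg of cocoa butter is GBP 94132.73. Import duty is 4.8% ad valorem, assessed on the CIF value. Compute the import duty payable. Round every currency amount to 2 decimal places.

Import duty = 94132.73 × 4.8% = 4518.37

Import duty: GBP 4518.37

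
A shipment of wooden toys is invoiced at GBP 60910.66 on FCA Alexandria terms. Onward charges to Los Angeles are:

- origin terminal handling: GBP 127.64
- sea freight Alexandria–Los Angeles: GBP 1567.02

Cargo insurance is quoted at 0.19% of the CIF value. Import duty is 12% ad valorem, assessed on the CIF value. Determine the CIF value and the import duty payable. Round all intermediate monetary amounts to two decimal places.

Let C be the CIF value. C = FCA price + pre-shipment costs + freight + 0.19% × C
C − 0.19% × C = 60910.66 + 127.64 + 1567.02
0.9981 × C = 62605.32
C = 62605.32 / 0.9981 = 62724.50
Insurance premium = 0.19% × 62724.50 = 119.18
Import duty = 62724.50 × 12% = 7526.94

CIF value: GBP 62724.50; import duty: GBP 7526.94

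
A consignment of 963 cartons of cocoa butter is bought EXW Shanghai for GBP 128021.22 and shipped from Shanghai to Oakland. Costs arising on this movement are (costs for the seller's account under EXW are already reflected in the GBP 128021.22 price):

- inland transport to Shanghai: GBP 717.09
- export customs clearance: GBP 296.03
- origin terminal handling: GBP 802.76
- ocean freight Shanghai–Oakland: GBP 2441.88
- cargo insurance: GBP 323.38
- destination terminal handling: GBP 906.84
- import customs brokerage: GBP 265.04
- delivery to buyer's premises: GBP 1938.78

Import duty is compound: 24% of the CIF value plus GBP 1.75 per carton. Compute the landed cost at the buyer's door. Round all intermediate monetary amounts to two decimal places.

EXW: the seller makes goods available at their premises; the buyer bears all onward costs.
CIF value = EXW price + inland to port + export clearance + origin terminal + freight + insurance = 128021.22 + 717.09 + 296.03 + 802.76 + 2441.88 + 323.38 = 132602.36
Ad valorem component: 132602.36 × 24% = 31824.57
Specific component: 963 × 1.75 = 1685.25
Import duty = 31824.57 + 1685.25 = 33509.82
Buyer bears: inland to port 717.09 + export clearance 296.03 + origin terminal 802.76 + freight 2441.88 + insurance 323.38 + destination terminal 906.84 + brokerage 265.04 + delivery 1938.78 + duty 33509.82 = 41201.62
Landed cost = invoice 128021.22 + 41201.62 = 169222.84

Total landed cost: GBP 169222.84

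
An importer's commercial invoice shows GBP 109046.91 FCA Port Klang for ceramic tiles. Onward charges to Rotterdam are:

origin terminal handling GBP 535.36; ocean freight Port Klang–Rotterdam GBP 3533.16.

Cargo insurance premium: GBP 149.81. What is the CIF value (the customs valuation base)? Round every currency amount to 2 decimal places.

CIF = FCA price + pre-shipment costs + freight + insurance
CIF = 109046.91 + 535.36 + 3533.16 + 149.81 = 113265.24

CIF value: GBP 113265.24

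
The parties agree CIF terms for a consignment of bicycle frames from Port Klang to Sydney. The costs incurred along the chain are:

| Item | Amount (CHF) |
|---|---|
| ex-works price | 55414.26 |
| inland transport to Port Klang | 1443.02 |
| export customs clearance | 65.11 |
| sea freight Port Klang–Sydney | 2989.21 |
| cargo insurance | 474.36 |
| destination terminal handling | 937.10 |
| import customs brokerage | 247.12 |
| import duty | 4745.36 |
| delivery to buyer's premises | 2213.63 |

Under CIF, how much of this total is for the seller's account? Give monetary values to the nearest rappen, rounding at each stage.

CIF: the seller pays costs through ocean freight and marine insurance to the destination port.
Seller's account: goods 55414.26 + inland to port 1443.02 + export clearance 65.11 + freight 2989.21 + insurance 474.36 = 60385.96
Buyer's account: destination terminal 937.10 + brokerage 247.12 + duty 4745.36 + delivery 2213.63 = 8143.21

Seller's account: CHF 60385.96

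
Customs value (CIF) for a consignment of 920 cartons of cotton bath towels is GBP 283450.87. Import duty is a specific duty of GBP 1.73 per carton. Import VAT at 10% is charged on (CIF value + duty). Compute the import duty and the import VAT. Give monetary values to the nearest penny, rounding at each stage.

Import duty: GBP 1591.60; import VAT: GBP 28504.25

Import duty = 920 × 1.73 = 1591.60
VAT base = CIF + duty = 283450.87 + 1591.60 = 285042.47
Import VAT = 285042.47 × 10% = 28504.25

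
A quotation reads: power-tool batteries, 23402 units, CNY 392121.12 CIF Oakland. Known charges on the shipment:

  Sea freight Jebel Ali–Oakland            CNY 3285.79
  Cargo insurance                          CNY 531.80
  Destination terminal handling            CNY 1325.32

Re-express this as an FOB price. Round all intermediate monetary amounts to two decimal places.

Not relevant to the conversion: destination terminal — on the buyer under both terms; not part of either seller's price.
From CIF to FOB, the seller no longer bears: freight, insurance.
FOB price = 392121.12 − 3285.79 − 531.80 = 388303.53

FOB price: CNY 388303.53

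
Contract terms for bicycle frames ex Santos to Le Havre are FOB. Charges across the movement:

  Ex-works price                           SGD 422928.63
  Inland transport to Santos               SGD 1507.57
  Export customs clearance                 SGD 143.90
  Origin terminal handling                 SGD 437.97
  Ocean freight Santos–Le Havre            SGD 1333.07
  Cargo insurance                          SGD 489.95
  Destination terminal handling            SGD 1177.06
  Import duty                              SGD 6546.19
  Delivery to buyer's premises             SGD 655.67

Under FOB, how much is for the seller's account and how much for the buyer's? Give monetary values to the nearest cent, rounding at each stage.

FOB: the seller bears costs until goods are on board at the origin port; the buyer bears freight, insurance and all costs thereafter.
Seller's account: goods 422928.63 + inland to port 1507.57 + export clearance 143.90 + origin terminal 437.97 = 425018.07
Buyer's account: freight 1333.07 + insurance 489.95 + destination terminal 1177.06 + duty 6546.19 + delivery 655.67 = 10201.94

Seller: SGD 425018.07; buyer: SGD 10201.94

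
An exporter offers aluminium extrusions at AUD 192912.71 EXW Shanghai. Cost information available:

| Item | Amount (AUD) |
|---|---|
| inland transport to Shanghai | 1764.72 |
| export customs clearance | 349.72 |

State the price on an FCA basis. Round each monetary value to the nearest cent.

FCA price: AUD 195027.15

From EXW to FCA, the seller additionally bears: inland to port, export clearance.
FCA price = 192912.71 + 1764.72 + 349.72 = 195027.15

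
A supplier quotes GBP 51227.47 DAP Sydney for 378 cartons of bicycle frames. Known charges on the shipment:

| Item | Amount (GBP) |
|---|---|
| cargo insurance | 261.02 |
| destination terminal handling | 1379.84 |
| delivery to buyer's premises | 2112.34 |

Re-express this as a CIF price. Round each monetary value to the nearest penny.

Not relevant to the conversion: insurance — on the seller under both DAP and CIF; already in the DAP price and stays in the CIF price.
From DAP to CIF, the seller no longer bears: destination terminal, delivery.
CIF price = 51227.47 − 1379.84 − 2112.34 = 47735.29

CIF price: GBP 47735.29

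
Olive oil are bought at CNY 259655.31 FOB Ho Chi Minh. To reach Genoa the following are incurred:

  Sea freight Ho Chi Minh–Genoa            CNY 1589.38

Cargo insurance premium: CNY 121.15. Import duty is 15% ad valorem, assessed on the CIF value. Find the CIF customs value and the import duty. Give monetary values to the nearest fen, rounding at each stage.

CIF value: CNY 261365.84; import duty: CNY 39204.88

CIF = FOB price + freight + insurance
CIF = 259655.31 + 1589.38 + 121.15 = 261365.84
Import duty = 261365.84 × 15% = 39204.88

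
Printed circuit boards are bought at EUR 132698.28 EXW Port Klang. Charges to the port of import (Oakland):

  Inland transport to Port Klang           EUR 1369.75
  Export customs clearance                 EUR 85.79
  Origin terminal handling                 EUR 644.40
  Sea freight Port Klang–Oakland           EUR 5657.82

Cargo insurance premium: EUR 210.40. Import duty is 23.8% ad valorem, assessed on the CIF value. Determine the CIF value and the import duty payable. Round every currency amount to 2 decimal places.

CIF = EXW price + pre-shipment costs + freight + insurance
CIF = 132698.28 + 1369.75 + 85.79 + 644.40 + 5657.82 + 210.40 = 140666.44
Import duty = 140666.44 × 23.8% = 33478.61

CIF value: EUR 140666.44; import duty: EUR 33478.61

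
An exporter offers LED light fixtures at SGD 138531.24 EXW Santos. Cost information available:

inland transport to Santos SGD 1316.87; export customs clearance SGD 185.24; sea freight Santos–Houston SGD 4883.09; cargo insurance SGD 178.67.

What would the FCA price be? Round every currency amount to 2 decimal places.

FCA price: SGD 140033.35

Not relevant to the conversion: freight, insurance — on the buyer under both terms; not part of either seller's price.
From EXW to FCA, the seller additionally bears: inland to port, export clearance.
FCA price = 138531.24 + 1316.87 + 185.24 = 140033.35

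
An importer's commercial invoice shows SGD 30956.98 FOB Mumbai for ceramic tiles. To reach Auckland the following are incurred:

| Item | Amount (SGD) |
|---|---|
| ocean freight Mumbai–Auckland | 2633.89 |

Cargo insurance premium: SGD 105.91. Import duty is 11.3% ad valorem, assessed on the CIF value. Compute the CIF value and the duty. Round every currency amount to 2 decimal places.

CIF value: SGD 33696.78; import duty: SGD 3807.74

CIF = FOB price + freight + insurance
CIF = 30956.98 + 2633.89 + 105.91 = 33696.78
Import duty = 33696.78 × 11.3% = 3807.74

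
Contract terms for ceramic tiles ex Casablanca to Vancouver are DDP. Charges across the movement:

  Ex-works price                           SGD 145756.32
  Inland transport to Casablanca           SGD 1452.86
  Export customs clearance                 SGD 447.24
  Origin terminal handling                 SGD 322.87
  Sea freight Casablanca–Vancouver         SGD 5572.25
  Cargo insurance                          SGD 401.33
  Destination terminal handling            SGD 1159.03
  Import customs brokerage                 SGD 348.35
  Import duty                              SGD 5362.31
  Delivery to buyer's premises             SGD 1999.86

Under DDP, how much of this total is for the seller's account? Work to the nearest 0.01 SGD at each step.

DDP: the seller bears all costs including import duty.
Seller's account: goods 145756.32 + inland to port 1452.86 + export clearance 447.24 + origin terminal 322.87 + freight 5572.25 + insurance 401.33 + destination terminal 1159.03 + brokerage 348.35 + duty 5362.31 + delivery 1999.86 = 162822.42
Buyer's account: 0.00

Seller's account: SGD 162822.42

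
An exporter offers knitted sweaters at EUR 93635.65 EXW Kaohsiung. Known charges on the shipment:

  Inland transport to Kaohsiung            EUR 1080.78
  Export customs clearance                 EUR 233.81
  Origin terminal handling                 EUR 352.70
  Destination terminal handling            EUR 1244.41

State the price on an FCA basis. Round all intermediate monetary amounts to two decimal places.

FCA price: EUR 94950.24

Not relevant to the conversion: origin terminal, destination terminal — on the buyer under both terms; not part of either seller's price.
From EXW to FCA, the seller additionally bears: inland to port, export clearance.
FCA price = 93635.65 + 1080.78 + 233.81 = 94950.24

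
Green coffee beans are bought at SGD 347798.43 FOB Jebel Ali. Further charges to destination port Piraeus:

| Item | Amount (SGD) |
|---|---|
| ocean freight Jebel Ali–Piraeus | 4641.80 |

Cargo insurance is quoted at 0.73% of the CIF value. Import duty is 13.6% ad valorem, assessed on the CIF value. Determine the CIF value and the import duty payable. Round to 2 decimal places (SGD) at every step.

Let C be the CIF value. C = FOB price + freight + 0.73% × C
C − 0.73% × C = 347798.43 + 4641.80
0.9927 × C = 352440.23
C = 352440.23 / 0.9927 = 355031.96
Insurance premium = 0.73% × 355031.96 = 2591.73
Import duty = 355031.96 × 13.6% = 48284.35

CIF value: SGD 355031.96; import duty: SGD 48284.35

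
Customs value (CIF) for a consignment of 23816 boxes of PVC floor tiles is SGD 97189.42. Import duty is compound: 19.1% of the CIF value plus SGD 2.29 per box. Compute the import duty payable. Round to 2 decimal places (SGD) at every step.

Ad valorem component: 97189.42 × 19.1% = 18563.18
Specific component: 23816 × 2.29 = 54538.64
Import duty = 18563.18 + 54538.64 = 73101.82

Import duty: SGD 73101.82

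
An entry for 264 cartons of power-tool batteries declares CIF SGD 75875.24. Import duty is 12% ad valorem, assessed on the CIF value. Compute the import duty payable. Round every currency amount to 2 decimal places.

Import duty: SGD 9105.03

Import duty = 75875.24 × 12% = 9105.03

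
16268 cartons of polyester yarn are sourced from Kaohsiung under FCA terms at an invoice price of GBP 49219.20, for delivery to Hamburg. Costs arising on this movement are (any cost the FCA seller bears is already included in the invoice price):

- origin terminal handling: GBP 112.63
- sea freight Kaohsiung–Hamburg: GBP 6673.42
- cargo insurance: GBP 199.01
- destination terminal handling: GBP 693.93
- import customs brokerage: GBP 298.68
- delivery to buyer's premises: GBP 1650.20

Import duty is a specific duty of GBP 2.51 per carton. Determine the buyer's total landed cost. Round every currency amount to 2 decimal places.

FCA: the seller delivers export-cleared goods to the carrier; the buyer bears costs from that point.
CIF value = FCA price + origin terminal + freight + insurance = 49219.20 + 112.63 + 6673.42 + 199.01 = 56204.26
Import duty = 16268 × 2.51 = 40832.68
Buyer bears: origin terminal 112.63 + freight 6673.42 + insurance 199.01 + destination terminal 693.93 + brokerage 298.68 + delivery 1650.20 + duty 40832.68 = 50460.55
Landed cost = invoice 49219.20 + 50460.55 = 99679.75

Total landed cost: GBP 99679.75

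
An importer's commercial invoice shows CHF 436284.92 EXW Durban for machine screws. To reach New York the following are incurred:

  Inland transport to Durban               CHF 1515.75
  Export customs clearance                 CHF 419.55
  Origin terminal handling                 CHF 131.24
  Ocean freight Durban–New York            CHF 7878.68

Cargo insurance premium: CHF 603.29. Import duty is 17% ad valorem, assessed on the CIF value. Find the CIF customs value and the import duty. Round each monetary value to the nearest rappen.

CIF value: CHF 446833.43; import duty: CHF 75961.68

CIF = EXW price + pre-shipment costs + freight + insurance
CIF = 436284.92 + 1515.75 + 419.55 + 131.24 + 7878.68 + 603.29 = 446833.43
Import duty = 446833.43 × 17% = 75961.68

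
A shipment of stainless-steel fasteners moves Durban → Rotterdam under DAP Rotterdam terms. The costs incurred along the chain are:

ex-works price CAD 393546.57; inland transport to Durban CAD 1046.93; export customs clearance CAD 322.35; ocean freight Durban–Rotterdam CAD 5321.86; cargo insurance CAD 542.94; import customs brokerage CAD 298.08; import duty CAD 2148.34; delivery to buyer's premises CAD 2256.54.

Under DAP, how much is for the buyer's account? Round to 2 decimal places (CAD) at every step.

DAP: the seller bears all costs to the named destination except import duty and clearance.
Seller's account: goods 393546.57 + inland to port 1046.93 + export clearance 322.35 + freight 5321.86 + insurance 542.94 + delivery 2256.54 = 403037.19
Buyer's account: brokerage 298.08 + duty 2148.34 = 2446.42

Buyer's account: CAD 2446.42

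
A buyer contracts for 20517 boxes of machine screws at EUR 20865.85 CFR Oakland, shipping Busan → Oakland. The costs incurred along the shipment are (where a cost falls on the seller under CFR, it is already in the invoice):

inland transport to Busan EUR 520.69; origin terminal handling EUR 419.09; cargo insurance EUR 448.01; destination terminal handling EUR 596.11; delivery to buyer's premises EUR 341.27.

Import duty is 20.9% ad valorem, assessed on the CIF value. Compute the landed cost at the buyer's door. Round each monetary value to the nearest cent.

CFR: the seller pays costs through ocean freight to the destination port, but not insurance.
Already in the invoice (seller's account under CFR): inland to port, origin terminal — exclude.
CIF value = CFR price + insurance = 20865.85 + 448.01 = 21313.86
Import duty = 21313.86 × 20.9% = 4454.60
Buyer bears: insurance 448.01 + destination terminal 596.11 + delivery 341.27 + duty 4454.60 = 5839.99
Landed cost = invoice 20865.85 + 5839.99 = 26705.84

Total landed cost: EUR 26705.84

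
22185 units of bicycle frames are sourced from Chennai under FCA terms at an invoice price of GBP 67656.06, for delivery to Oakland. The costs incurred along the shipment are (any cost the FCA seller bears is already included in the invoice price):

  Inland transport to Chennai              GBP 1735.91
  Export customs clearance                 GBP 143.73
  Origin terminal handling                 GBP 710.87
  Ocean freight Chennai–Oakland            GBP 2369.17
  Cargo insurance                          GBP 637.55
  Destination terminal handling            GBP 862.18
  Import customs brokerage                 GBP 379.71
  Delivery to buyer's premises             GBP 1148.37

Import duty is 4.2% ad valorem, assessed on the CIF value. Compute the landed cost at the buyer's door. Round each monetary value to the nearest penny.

FCA: the seller delivers export-cleared goods to the carrier; the buyer bears costs from that point.
Already in the invoice (seller's account under FCA): inland to port, export clearance — exclude.
CIF value = FCA price + origin terminal + freight + insurance = 67656.06 + 710.87 + 2369.17 + 637.55 = 71373.65
Import duty = 71373.65 × 4.2% = 2997.69
Buyer bears: origin terminal 710.87 + freight 2369.17 + insurance 637.55 + destination terminal 862.18 + brokerage 379.71 + delivery 1148.37 + duty 2997.69 = 9105.54
Landed cost = invoice 67656.06 + 9105.54 = 76761.60

Total landed cost: GBP 76761.60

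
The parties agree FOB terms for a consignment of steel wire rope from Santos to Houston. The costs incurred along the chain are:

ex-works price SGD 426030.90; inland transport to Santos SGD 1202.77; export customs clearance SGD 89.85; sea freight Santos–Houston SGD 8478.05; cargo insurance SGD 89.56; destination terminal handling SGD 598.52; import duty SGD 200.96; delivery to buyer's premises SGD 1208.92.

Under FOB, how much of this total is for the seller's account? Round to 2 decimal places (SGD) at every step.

Seller's account: SGD 427323.52

FOB: the seller bears costs until goods are on board at the origin port; the buyer bears freight, insurance and all costs thereafter.
Seller's account: goods 426030.90 + inland to port 1202.77 + export clearance 89.85 = 427323.52
Buyer's account: freight 8478.05 + insurance 89.56 + destination terminal 598.52 + duty 200.96 + delivery 1208.92 = 10576.01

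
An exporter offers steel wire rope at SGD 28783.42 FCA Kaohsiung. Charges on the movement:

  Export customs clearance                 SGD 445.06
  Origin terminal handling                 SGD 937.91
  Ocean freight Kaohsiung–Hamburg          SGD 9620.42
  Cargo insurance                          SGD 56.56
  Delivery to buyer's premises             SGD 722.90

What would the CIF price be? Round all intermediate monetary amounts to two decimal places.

CIF price: SGD 39398.31

Not relevant to the conversion: export clearance — on the seller under both FCA and CIF; already in the FCA price and stays in the CIF price. delivery — on the buyer under both terms; not part of either seller's price.
From FCA to CIF, the seller additionally bears: origin terminal, freight, insurance.
CIF price = 28783.42 + 937.91 + 9620.42 + 56.56 = 39398.31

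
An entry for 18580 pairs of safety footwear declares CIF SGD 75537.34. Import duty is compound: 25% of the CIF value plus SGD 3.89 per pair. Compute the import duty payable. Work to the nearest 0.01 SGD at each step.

Ad valorem component: 75537.34 × 25% = 18884.34
Specific component: 18580 × 3.89 = 72276.20
Import duty = 18884.34 + 72276.20 = 91160.54

Import duty: SGD 91160.54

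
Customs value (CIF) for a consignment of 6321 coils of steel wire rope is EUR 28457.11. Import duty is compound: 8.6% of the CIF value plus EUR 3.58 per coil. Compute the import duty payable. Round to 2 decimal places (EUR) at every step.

Import duty: EUR 25076.49

Ad valorem component: 28457.11 × 8.6% = 2447.31
Specific component: 6321 × 3.58 = 22629.18
Import duty = 2447.31 + 22629.18 = 25076.49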